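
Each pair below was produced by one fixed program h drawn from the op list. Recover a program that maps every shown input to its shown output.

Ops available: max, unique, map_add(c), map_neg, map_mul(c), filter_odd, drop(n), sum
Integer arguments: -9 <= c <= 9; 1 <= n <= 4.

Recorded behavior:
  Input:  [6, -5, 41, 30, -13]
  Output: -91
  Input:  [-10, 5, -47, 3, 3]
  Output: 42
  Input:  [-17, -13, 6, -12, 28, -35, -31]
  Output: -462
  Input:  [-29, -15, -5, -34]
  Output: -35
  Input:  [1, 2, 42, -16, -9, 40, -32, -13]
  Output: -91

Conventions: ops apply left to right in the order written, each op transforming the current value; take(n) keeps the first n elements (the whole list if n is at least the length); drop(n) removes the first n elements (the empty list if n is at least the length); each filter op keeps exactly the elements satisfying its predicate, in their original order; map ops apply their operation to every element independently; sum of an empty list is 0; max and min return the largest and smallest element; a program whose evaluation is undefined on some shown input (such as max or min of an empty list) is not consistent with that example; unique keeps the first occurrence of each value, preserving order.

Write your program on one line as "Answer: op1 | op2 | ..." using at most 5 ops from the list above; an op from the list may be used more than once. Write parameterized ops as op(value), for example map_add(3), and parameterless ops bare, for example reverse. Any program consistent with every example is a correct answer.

filter_odd | map_neg | map_mul(-7) | drop(2) | sum

Check, running the answer program on each example:
  [6, -5, 41, 30, -13] -> [-5, 41, -13] -> [5, -41, 13] -> [-35, 287, -91] -> [-91] -> -91
  [-10, 5, -47, 3, 3] -> [5, -47, 3, 3] -> [-5, 47, -3, -3] -> [35, -329, 21, 21] -> [21, 21] -> 42
  [-17, -13, 6, -12, 28, -35, -31] -> [-17, -13, -35, -31] -> [17, 13, 35, 31] -> [-119, -91, -245, -217] -> [-245, -217] -> -462
  [-29, -15, -5, -34] -> [-29, -15, -5] -> [29, 15, 5] -> [-203, -105, -35] -> [-35] -> -35
  [1, 2, 42, -16, -9, 40, -32, -13] -> [1, -9, -13] -> [-1, 9, 13] -> [7, -63, -91] -> [-91] -> -91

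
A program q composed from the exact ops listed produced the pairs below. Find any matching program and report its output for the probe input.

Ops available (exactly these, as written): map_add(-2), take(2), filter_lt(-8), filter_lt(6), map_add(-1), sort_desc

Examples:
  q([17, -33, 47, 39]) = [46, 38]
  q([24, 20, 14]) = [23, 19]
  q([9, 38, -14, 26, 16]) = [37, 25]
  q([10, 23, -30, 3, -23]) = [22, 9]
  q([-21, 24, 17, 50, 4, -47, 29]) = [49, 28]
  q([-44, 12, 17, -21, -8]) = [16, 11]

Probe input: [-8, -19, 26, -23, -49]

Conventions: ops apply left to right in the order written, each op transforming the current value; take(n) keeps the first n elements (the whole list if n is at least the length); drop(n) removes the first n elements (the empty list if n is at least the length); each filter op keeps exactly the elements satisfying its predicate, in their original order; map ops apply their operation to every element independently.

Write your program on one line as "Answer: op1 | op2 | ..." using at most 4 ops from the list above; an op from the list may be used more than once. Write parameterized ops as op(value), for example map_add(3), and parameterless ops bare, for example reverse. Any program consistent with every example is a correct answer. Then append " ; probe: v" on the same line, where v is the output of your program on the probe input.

sort_desc | map_add(-1) | take(2) ; probe: [25, -9]

Check, running the answer program on each example:
  [17, -33, 47, 39] -> [47, 39, 17, -33] -> [46, 38, 16, -34] -> [46, 38]
  [24, 20, 14] -> [24, 20, 14] -> [23, 19, 13] -> [23, 19]
  [9, 38, -14, 26, 16] -> [38, 26, 16, 9, -14] -> [37, 25, 15, 8, -15] -> [37, 25]
  [10, 23, -30, 3, -23] -> [23, 10, 3, -23, -30] -> [22, 9, 2, -24, -31] -> [22, 9]
  [-21, 24, 17, 50, 4, -47, 29] -> [50, 29, 24, 17, 4, -21, -47] -> [49, 28, 23, 16, 3, -22, -48] -> [49, 28]
  [-44, 12, 17, -21, -8] -> [17, 12, -8, -21, -44] -> [16, 11, -9, -22, -45] -> [16, 11]
  probe: [-8, -19, 26, -23, -49] -> [26, -8, -19, -23, -49] -> [25, -9, -20, -24, -50] -> [25, -9]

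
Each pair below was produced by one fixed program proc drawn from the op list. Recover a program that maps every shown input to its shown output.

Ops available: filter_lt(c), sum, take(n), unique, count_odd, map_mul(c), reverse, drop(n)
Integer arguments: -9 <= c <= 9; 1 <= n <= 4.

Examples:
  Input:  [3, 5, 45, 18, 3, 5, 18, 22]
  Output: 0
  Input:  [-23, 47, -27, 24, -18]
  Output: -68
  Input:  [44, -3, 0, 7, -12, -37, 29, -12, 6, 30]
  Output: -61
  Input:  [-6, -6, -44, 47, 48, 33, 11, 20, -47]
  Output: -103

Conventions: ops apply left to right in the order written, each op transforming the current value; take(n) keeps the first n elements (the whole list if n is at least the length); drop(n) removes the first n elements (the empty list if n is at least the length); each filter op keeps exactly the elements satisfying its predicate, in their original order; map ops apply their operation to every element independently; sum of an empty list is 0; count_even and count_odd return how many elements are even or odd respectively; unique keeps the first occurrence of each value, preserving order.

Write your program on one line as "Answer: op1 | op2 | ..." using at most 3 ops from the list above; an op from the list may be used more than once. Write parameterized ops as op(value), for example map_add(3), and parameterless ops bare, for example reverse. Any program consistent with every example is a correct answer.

reverse | filter_lt(-4) | sum

Check, running the answer program on each example:
  [3, 5, 45, 18, 3, 5, 18, 22] -> [22, 18, 5, 3, 18, 45, 5, 3] -> [] -> 0
  [-23, 47, -27, 24, -18] -> [-18, 24, -27, 47, -23] -> [-18, -27, -23] -> -68
  [44, -3, 0, 7, -12, -37, 29, -12, 6, 30] -> [30, 6, -12, 29, -37, -12, 7, 0, -3, 44] -> [-12, -37, -12] -> -61
  [-6, -6, -44, 47, 48, 33, 11, 20, -47] -> [-47, 20, 11, 33, 48, 47, -44, -6, -6] -> [-47, -44, -6, -6] -> -103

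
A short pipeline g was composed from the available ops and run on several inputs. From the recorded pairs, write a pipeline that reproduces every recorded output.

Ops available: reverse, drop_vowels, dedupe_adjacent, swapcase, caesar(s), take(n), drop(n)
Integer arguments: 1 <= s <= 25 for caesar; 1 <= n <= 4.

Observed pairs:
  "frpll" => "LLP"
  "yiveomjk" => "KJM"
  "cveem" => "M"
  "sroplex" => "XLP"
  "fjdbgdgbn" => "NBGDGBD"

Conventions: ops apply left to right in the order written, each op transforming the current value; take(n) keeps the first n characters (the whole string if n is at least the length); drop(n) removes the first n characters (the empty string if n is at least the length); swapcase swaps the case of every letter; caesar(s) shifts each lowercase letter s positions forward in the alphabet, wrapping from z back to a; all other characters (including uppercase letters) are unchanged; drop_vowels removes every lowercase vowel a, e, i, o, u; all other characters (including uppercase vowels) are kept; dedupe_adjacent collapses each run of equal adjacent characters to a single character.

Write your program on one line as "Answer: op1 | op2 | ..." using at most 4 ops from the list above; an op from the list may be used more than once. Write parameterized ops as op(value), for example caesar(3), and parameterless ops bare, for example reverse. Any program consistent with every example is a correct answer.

drop_vowels | drop(2) | reverse | swapcase

Check, running the answer program on each example:
  "frpll" -> "frpll" -> "pll" -> "llp" -> "LLP"
  "yiveomjk" -> "yvmjk" -> "mjk" -> "kjm" -> "KJM"
  "cveem" -> "cvm" -> "m" -> "m" -> "M"
  "sroplex" -> "srplx" -> "plx" -> "xlp" -> "XLP"
  "fjdbgdgbn" -> "fjdbgdgbn" -> "dbgdgbn" -> "nbgdgbd" -> "NBGDGBD"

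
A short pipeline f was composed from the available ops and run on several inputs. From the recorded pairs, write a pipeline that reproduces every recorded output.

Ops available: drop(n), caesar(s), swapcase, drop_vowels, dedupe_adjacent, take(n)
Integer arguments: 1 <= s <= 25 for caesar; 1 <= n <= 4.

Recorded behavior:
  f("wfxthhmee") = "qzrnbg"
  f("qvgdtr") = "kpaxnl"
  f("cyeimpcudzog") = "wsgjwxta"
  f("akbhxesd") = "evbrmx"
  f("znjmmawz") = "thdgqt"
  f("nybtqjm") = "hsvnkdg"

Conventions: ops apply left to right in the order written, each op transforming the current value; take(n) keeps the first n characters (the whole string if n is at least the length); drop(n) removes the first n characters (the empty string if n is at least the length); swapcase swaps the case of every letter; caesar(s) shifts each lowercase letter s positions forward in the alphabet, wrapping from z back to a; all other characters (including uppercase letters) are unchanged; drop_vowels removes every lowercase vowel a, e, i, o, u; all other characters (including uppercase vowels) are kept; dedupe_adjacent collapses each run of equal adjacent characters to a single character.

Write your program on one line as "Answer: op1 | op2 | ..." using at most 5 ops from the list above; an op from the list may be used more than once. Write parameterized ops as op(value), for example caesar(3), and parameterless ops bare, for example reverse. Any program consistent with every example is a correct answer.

drop_vowels | dedupe_adjacent | caesar(1) | caesar(19)

Check, running the answer program on each example:
  "wfxthhmee" -> "wfxthhm" -> "wfxthm" -> "xgyuin" -> "qzrnbg"
  "qvgdtr" -> "qvgdtr" -> "qvgdtr" -> "rwheus" -> "kpaxnl"
  "cyeimpcudzog" -> "cympcdzg" -> "cympcdzg" -> "dznqdeah" -> "wsgjwxta"
  "akbhxesd" -> "kbhxsd" -> "kbhxsd" -> "lciyte" -> "evbrmx"
  "znjmmawz" -> "znjmmwz" -> "znjmwz" -> "aoknxa" -> "thdgqt"
  "nybtqjm" -> "nybtqjm" -> "nybtqjm" -> "ozcurkn" -> "hsvnkdg"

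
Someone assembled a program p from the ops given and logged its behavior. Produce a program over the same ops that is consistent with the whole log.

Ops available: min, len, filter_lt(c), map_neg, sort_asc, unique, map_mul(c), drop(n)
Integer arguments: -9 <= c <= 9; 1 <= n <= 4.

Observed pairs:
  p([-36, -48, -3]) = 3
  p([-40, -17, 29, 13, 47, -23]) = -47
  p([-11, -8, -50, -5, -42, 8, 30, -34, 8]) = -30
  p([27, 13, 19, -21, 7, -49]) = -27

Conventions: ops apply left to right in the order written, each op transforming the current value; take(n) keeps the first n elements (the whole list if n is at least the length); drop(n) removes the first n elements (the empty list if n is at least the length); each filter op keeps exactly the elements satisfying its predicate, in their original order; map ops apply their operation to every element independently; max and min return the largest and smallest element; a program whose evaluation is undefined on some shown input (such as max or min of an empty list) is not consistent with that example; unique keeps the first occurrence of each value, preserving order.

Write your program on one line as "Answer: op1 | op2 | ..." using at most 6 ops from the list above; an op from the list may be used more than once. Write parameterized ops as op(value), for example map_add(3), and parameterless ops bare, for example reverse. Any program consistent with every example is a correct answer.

sort_asc | map_neg | drop(1) | sort_asc | min

Check, running the answer program on each example:
  [-36, -48, -3] -> [-48, -36, -3] -> [48, 36, 3] -> [36, 3] -> [3, 36] -> 3
  [-40, -17, 29, 13, 47, -23] -> [-40, -23, -17, 13, 29, 47] -> [40, 23, 17, -13, -29, -47] -> [23, 17, -13, -29, -47] -> [-47, -29, -13, 17, 23] -> -47
  [-11, -8, -50, -5, -42, 8, 30, -34, 8] -> [-50, -42, -34, -11, -8, -5, 8, 8, 30] -> [50, 42, 34, 11, 8, 5, -8, -8, -30] -> [42, 34, 11, 8, 5, -8, -8, -30] -> [-30, -8, -8, 5, 8, 11, 34, 42] -> -30
  [27, 13, 19, -21, 7, -49] -> [-49, -21, 7, 13, 19, 27] -> [49, 21, -7, -13, -19, -27] -> [21, -7, -13, -19, -27] -> [-27, -19, -13, -7, 21] -> -27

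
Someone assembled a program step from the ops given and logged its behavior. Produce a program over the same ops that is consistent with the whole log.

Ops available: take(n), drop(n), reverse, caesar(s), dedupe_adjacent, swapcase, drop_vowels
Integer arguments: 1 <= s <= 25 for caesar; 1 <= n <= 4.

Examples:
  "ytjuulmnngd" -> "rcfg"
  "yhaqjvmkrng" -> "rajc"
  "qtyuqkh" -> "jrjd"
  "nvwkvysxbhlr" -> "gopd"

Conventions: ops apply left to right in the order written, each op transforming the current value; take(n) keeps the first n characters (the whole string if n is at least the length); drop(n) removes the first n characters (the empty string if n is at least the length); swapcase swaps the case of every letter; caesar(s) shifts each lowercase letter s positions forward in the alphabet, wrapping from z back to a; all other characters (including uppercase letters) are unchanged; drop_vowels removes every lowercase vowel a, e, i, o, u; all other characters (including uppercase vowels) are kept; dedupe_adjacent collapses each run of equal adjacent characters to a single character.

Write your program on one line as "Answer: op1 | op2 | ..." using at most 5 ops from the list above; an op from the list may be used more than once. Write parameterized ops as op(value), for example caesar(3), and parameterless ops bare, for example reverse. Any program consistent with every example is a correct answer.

drop_vowels | caesar(15) | drop_vowels | caesar(4) | take(4)

Check, running the answer program on each example:
  "ytjuulmnngd" -> "ytjlmnngd" -> "niyabccvs" -> "nybccvs" -> "rcfggzw" -> "rcfg"
  "yhaqjvmkrng" -> "yhqjvmkrng" -> "nwfykbzgcv" -> "nwfykbzgcv" -> "rajcofdkgz" -> "rajc"
  "qtyuqkh" -> "qtyqkh" -> "finfzw" -> "fnfzw" -> "jrjda" -> "jrjd"
  "nvwkvysxbhlr" -> "nvwkvysxbhlr" -> "cklzknhmqwag" -> "cklzknhmqwg" -> "gopdorlquak" -> "gopd"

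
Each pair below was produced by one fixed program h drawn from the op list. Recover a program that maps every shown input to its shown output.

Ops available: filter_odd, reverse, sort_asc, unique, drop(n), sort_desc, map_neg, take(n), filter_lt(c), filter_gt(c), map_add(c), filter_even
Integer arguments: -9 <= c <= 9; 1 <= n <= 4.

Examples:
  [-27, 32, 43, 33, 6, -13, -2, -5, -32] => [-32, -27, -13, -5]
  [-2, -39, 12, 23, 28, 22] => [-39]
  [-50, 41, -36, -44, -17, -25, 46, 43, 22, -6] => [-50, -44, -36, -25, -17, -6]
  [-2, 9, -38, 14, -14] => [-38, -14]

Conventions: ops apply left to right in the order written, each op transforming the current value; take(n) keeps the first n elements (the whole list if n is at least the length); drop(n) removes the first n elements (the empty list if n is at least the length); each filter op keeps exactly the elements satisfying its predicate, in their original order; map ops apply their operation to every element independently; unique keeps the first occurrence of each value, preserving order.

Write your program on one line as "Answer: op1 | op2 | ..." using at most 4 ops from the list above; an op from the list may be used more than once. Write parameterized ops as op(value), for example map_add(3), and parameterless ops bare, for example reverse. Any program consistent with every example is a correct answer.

filter_lt(6) | filter_lt(-4) | reverse | sort_asc

Check, running the answer program on each example:
  [-27, 32, 43, 33, 6, -13, -2, -5, -32] -> [-27, -13, -2, -5, -32] -> [-27, -13, -5, -32] -> [-32, -5, -13, -27] -> [-32, -27, -13, -5]
  [-2, -39, 12, 23, 28, 22] -> [-2, -39] -> [-39] -> [-39] -> [-39]
  [-50, 41, -36, -44, -17, -25, 46, 43, 22, -6] -> [-50, -36, -44, -17, -25, -6] -> [-50, -36, -44, -17, -25, -6] -> [-6, -25, -17, -44, -36, -50] -> [-50, -44, -36, -25, -17, -6]
  [-2, 9, -38, 14, -14] -> [-2, -38, -14] -> [-38, -14] -> [-14, -38] -> [-38, -14]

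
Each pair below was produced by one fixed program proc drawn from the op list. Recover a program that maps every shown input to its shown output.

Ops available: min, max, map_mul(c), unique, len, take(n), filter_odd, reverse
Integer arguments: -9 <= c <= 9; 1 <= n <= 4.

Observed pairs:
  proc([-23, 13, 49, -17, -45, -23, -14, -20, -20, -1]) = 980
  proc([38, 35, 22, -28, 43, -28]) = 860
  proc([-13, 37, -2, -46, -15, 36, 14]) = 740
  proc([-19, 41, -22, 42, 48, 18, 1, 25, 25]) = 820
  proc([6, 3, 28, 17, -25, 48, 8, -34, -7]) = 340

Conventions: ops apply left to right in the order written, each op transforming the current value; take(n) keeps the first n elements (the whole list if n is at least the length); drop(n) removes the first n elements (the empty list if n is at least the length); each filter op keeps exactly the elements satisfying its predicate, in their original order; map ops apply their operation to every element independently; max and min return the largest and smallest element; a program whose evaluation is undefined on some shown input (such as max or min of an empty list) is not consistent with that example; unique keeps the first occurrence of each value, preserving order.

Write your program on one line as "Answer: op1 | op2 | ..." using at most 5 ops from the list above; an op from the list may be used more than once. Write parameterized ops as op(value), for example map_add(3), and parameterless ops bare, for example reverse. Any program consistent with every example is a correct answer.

filter_odd | map_mul(-5) | map_mul(-4) | unique | max

Check, running the answer program on each example:
  [-23, 13, 49, -17, -45, -23, -14, -20, -20, -1] -> [-23, 13, 49, -17, -45, -23, -1] -> [115, -65, -245, 85, 225, 115, 5] -> [-460, 260, 980, -340, -900, -460, -20] -> [-460, 260, 980, -340, -900, -20] -> 980
  [38, 35, 22, -28, 43, -28] -> [35, 43] -> [-175, -215] -> [700, 860] -> [700, 860] -> 860
  [-13, 37, -2, -46, -15, 36, 14] -> [-13, 37, -15] -> [65, -185, 75] -> [-260, 740, -300] -> [-260, 740, -300] -> 740
  [-19, 41, -22, 42, 48, 18, 1, 25, 25] -> [-19, 41, 1, 25, 25] -> [95, -205, -5, -125, -125] -> [-380, 820, 20, 500, 500] -> [-380, 820, 20, 500] -> 820
  [6, 3, 28, 17, -25, 48, 8, -34, -7] -> [3, 17, -25, -7] -> [-15, -85, 125, 35] -> [60, 340, -500, -140] -> [60, 340, -500, -140] -> 340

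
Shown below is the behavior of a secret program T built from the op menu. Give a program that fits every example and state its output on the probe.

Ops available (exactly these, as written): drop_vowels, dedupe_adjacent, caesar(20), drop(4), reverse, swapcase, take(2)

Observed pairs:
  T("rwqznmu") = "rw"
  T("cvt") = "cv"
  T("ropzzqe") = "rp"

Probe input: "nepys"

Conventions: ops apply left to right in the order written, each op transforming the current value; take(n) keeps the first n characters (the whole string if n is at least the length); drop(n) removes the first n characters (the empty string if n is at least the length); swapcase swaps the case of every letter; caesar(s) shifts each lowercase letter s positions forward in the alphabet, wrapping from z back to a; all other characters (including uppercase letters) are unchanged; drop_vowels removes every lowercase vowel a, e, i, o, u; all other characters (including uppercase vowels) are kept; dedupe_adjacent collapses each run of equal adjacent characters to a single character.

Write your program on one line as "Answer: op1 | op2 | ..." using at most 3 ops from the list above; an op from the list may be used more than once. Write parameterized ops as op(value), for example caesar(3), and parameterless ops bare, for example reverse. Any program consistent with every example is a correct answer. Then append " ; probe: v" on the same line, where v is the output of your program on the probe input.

drop_vowels | dedupe_adjacent | take(2) ; probe: "np"

Check, running the answer program on each example:
  "rwqznmu" -> "rwqznm" -> "rwqznm" -> "rw"
  "cvt" -> "cvt" -> "cvt" -> "cv"
  "ropzzqe" -> "rpzzq" -> "rpzq" -> "rp"
  probe: "nepys" -> "npys" -> "npys" -> "np"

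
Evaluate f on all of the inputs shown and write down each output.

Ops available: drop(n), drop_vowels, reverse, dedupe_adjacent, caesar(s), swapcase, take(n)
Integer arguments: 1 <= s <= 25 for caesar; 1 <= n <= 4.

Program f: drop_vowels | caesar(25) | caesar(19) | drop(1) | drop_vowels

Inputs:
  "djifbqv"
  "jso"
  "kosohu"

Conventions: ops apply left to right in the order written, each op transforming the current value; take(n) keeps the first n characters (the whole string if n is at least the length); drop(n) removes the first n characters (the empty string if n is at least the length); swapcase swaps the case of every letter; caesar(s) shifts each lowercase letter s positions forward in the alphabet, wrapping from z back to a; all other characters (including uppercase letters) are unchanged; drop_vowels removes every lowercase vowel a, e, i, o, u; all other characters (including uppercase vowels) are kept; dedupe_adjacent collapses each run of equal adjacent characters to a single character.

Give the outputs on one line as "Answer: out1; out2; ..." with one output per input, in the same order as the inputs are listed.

"bxtn"; "k"; "kz"

Execution, op by op:
  "djifbqv" -> "djfbqv" -> "cieapu" -> "vbxtin" -> "bxtin" -> "bxtn"
  "jso" -> "js" -> "ir" -> "bk" -> "k" -> "k"
  "kosohu" -> "ksh" -> "jrg" -> "ckz" -> "kz" -> "kz"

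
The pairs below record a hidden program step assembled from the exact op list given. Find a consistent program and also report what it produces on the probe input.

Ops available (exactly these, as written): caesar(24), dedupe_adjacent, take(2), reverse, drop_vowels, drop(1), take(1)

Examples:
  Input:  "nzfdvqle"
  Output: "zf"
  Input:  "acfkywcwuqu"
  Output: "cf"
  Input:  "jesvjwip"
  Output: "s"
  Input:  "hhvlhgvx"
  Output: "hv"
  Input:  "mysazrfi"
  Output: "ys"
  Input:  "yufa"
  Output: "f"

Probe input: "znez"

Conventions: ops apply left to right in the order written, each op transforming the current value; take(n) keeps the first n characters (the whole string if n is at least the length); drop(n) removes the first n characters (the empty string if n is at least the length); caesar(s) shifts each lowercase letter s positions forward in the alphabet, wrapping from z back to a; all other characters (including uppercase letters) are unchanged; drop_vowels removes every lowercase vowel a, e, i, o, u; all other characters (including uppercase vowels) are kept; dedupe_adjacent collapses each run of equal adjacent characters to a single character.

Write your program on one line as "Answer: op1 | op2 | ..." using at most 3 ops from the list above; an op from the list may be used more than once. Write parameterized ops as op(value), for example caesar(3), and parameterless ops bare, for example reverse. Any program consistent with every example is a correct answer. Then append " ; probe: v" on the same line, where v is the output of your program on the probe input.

drop(1) | take(2) | drop_vowels ; probe: "n"

Check, running the answer program on each example:
  "nzfdvqle" -> "zfdvqle" -> "zf" -> "zf"
  "acfkywcwuqu" -> "cfkywcwuqu" -> "cf" -> "cf"
  "jesvjwip" -> "esvjwip" -> "es" -> "s"
  "hhvlhgvx" -> "hvlhgvx" -> "hv" -> "hv"
  "mysazrfi" -> "ysazrfi" -> "ys" -> "ys"
  "yufa" -> "ufa" -> "uf" -> "f"
  probe: "znez" -> "nez" -> "ne" -> "n"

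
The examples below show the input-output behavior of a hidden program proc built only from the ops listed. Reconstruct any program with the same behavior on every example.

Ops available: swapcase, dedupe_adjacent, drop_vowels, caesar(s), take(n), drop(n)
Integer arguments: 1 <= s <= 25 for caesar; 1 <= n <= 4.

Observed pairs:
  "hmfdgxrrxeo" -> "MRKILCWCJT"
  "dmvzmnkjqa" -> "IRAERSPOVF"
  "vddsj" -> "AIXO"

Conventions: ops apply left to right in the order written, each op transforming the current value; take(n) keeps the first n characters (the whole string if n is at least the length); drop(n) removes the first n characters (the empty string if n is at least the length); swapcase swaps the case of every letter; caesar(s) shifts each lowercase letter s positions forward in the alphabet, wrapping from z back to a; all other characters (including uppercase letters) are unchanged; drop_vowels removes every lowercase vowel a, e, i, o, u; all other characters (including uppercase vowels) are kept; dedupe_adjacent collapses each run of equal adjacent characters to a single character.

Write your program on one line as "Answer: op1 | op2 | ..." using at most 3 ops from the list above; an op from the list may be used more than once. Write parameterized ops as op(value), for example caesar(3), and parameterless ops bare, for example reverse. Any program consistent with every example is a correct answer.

caesar(5) | swapcase | dedupe_adjacent

Check, running the answer program on each example:
  "hmfdgxrrxeo" -> "mrkilcwwcjt" -> "MRKILCWWCJT" -> "MRKILCWCJT"
  "dmvzmnkjqa" -> "iraerspovf" -> "IRAERSPOVF" -> "IRAERSPOVF"
  "vddsj" -> "aiixo" -> "AIIXO" -> "AIXO"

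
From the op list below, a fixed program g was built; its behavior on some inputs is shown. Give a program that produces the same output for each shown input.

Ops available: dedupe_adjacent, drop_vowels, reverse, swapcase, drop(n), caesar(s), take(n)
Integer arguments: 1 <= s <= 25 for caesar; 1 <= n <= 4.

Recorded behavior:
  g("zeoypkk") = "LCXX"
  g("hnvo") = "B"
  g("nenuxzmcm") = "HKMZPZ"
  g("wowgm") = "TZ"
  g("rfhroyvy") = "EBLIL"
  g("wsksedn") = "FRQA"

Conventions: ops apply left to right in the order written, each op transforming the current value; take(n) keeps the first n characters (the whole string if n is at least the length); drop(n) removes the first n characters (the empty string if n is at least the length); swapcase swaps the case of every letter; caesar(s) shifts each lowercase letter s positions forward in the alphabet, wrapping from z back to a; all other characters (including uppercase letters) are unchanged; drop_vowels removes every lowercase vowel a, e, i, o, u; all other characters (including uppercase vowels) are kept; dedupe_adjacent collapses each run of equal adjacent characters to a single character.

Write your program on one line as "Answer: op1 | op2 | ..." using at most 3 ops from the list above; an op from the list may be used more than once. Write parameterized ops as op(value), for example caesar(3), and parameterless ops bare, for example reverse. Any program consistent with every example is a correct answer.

drop(3) | caesar(13) | swapcase

Check, running the answer program on each example:
  "zeoypkk" -> "ypkk" -> "lcxx" -> "LCXX"
  "hnvo" -> "o" -> "b" -> "B"
  "nenuxzmcm" -> "uxzmcm" -> "hkmzpz" -> "HKMZPZ"
  "wowgm" -> "gm" -> "tz" -> "TZ"
  "rfhroyvy" -> "royvy" -> "eblil" -> "EBLIL"
  "wsksedn" -> "sedn" -> "frqa" -> "FRQA"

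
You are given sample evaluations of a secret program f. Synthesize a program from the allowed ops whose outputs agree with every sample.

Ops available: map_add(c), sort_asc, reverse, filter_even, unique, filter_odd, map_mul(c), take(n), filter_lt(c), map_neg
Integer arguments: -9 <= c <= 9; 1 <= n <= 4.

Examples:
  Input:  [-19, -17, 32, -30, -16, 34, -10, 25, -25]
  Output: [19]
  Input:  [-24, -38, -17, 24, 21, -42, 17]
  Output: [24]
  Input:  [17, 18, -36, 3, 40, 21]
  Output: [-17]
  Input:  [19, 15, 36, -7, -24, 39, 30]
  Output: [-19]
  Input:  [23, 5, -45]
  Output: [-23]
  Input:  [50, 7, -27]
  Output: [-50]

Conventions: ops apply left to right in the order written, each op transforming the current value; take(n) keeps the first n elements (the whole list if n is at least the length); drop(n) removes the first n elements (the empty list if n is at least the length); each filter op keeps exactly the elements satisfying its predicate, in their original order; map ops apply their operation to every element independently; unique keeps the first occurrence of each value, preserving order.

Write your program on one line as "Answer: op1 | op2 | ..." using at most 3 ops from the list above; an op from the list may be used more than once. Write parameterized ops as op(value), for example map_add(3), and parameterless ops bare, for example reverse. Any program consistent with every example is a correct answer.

map_neg | take(2) | take(1)

Check, running the answer program on each example:
  [-19, -17, 32, -30, -16, 34, -10, 25, -25] -> [19, 17, -32, 30, 16, -34, 10, -25, 25] -> [19, 17] -> [19]
  [-24, -38, -17, 24, 21, -42, 17] -> [24, 38, 17, -24, -21, 42, -17] -> [24, 38] -> [24]
  [17, 18, -36, 3, 40, 21] -> [-17, -18, 36, -3, -40, -21] -> [-17, -18] -> [-17]
  [19, 15, 36, -7, -24, 39, 30] -> [-19, -15, -36, 7, 24, -39, -30] -> [-19, -15] -> [-19]
  [23, 5, -45] -> [-23, -5, 45] -> [-23, -5] -> [-23]
  [50, 7, -27] -> [-50, -7, 27] -> [-50, -7] -> [-50]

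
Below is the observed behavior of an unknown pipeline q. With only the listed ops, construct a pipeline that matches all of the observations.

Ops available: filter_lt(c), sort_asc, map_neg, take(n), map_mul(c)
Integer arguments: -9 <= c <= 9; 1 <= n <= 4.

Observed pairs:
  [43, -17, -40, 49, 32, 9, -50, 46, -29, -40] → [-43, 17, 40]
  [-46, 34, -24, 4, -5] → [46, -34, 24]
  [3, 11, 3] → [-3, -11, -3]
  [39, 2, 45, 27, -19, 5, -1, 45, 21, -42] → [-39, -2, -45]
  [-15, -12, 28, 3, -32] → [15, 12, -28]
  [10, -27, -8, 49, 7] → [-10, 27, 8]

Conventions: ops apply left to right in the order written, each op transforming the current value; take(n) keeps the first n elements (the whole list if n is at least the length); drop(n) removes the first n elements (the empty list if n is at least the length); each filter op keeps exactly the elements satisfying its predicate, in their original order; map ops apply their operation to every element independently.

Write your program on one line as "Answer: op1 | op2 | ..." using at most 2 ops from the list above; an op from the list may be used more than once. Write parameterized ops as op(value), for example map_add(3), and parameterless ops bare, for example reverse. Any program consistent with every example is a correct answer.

map_neg | take(3)

Check, running the answer program on each example:
  [43, -17, -40, 49, 32, 9, -50, 46, -29, -40] -> [-43, 17, 40, -49, -32, -9, 50, -46, 29, 40] -> [-43, 17, 40]
  [-46, 34, -24, 4, -5] -> [46, -34, 24, -4, 5] -> [46, -34, 24]
  [3, 11, 3] -> [-3, -11, -3] -> [-3, -11, -3]
  [39, 2, 45, 27, -19, 5, -1, 45, 21, -42] -> [-39, -2, -45, -27, 19, -5, 1, -45, -21, 42] -> [-39, -2, -45]
  [-15, -12, 28, 3, -32] -> [15, 12, -28, -3, 32] -> [15, 12, -28]
  [10, -27, -8, 49, 7] -> [-10, 27, 8, -49, -7] -> [-10, 27, 8]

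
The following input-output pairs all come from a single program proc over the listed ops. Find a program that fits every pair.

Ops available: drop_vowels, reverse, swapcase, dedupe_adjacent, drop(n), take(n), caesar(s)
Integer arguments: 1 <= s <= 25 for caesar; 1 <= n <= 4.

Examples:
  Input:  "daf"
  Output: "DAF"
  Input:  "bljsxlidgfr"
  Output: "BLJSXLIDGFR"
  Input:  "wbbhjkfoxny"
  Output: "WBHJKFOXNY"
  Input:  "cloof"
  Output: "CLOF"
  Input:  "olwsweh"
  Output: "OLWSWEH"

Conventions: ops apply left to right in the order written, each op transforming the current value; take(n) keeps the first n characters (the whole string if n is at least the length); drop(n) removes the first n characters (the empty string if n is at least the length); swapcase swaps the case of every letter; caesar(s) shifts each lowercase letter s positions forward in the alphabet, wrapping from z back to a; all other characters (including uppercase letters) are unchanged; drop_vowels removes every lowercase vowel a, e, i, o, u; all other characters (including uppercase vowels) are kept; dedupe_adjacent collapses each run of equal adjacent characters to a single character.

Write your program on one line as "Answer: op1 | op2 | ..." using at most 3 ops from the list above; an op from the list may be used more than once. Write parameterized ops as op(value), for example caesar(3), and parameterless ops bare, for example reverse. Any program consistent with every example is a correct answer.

swapcase | dedupe_adjacent

Check, running the answer program on each example:
  "daf" -> "DAF" -> "DAF"
  "bljsxlidgfr" -> "BLJSXLIDGFR" -> "BLJSXLIDGFR"
  "wbbhjkfoxny" -> "WBBHJKFOXNY" -> "WBHJKFOXNY"
  "cloof" -> "CLOOF" -> "CLOF"
  "olwsweh" -> "OLWSWEH" -> "OLWSWEH"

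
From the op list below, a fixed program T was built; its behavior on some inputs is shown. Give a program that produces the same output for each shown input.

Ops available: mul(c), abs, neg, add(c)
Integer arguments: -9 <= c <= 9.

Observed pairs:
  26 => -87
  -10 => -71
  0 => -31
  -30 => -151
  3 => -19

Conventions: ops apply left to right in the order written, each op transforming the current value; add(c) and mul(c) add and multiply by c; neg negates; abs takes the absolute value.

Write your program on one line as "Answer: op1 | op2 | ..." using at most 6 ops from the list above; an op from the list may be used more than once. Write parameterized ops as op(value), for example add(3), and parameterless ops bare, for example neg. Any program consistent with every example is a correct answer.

add(-6) | mul(-4) | abs | neg | add(-7)

Check, running the answer program on each example:
  26 -> 20 -> -80 -> 80 -> -80 -> -87
  -10 -> -16 -> 64 -> 64 -> -64 -> -71
  0 -> -6 -> 24 -> 24 -> -24 -> -31
  -30 -> -36 -> 144 -> 144 -> -144 -> -151
  3 -> -3 -> 12 -> 12 -> -12 -> -19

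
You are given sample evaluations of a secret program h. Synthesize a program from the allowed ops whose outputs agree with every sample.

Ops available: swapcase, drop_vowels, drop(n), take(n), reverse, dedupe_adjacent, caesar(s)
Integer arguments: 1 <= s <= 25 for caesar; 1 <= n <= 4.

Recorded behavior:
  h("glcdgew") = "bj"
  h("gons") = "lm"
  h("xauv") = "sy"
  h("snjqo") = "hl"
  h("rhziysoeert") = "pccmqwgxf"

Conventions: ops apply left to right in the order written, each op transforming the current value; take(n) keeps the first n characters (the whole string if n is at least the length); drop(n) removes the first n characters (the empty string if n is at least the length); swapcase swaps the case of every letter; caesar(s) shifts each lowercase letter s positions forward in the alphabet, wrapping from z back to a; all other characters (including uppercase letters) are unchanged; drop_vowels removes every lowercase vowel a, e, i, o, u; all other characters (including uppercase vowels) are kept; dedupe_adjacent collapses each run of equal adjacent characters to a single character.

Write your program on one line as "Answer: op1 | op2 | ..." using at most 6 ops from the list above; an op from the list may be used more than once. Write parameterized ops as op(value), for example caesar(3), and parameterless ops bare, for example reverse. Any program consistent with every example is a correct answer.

caesar(24) | drop(1) | reverse | drop_vowels | drop(1)

Check, running the answer program on each example:
  "glcdgew" -> "ejabecu" -> "jabecu" -> "ucebaj" -> "cbj" -> "bj"
  "gons" -> "emlq" -> "mlq" -> "qlm" -> "qlm" -> "lm"
  "xauv" -> "vyst" -> "yst" -> "tsy" -> "tsy" -> "sy"
  "snjqo" -> "qlhom" -> "lhom" -> "mohl" -> "mhl" -> "hl"
  "rhziysoeert" -> "pfxgwqmccpr" -> "fxgwqmccpr" -> "rpccmqwgxf" -> "rpccmqwgxf" -> "pccmqwgxf"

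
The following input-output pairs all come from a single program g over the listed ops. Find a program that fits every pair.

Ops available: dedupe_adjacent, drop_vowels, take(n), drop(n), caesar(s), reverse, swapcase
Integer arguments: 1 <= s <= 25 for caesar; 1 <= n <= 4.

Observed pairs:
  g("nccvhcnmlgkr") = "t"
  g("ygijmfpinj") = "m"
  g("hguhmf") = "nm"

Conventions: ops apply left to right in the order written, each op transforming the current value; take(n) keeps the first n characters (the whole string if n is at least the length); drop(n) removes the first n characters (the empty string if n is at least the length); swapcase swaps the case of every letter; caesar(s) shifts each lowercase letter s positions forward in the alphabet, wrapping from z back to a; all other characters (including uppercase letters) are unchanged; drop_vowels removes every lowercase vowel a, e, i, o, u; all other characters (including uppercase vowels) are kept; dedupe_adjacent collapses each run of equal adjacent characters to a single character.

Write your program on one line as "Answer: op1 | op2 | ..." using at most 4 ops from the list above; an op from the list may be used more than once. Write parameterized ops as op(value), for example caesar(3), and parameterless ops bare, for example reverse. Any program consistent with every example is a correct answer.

caesar(6) | take(2) | drop_vowels

Check, running the answer program on each example:
  "nccvhcnmlgkr" -> "tiibnitsrmqx" -> "ti" -> "t"
  "ygijmfpinj" -> "emopslvotp" -> "em" -> "m"
  "hguhmf" -> "nmansl" -> "nm" -> "nm"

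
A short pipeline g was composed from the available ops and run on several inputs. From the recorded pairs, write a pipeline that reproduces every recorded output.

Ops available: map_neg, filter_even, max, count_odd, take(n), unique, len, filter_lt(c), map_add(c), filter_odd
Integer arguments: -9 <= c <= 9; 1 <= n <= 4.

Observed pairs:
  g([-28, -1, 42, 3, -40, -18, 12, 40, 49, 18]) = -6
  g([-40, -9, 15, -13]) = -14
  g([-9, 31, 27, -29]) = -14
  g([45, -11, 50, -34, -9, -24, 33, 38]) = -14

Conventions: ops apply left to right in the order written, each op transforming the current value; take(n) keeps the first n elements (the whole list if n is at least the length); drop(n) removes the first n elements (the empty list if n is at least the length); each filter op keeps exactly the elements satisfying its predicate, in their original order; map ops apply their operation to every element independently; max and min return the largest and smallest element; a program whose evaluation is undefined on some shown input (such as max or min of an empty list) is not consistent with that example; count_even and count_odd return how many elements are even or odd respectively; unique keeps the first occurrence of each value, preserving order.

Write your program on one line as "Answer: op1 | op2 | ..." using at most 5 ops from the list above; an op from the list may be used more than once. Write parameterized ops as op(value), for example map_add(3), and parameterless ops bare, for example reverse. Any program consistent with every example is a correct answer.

filter_lt(6) | map_add(-5) | filter_lt(-3) | filter_even | max

Check, running the answer program on each example:
  [-28, -1, 42, 3, -40, -18, 12, 40, 49, 18] -> [-28, -1, 3, -40, -18] -> [-33, -6, -2, -45, -23] -> [-33, -6, -45, -23] -> [-6] -> -6
  [-40, -9, 15, -13] -> [-40, -9, -13] -> [-45, -14, -18] -> [-45, -14, -18] -> [-14, -18] -> -14
  [-9, 31, 27, -29] -> [-9, -29] -> [-14, -34] -> [-14, -34] -> [-14, -34] -> -14
  [45, -11, 50, -34, -9, -24, 33, 38] -> [-11, -34, -9, -24] -> [-16, -39, -14, -29] -> [-16, -39, -14, -29] -> [-16, -14] -> -14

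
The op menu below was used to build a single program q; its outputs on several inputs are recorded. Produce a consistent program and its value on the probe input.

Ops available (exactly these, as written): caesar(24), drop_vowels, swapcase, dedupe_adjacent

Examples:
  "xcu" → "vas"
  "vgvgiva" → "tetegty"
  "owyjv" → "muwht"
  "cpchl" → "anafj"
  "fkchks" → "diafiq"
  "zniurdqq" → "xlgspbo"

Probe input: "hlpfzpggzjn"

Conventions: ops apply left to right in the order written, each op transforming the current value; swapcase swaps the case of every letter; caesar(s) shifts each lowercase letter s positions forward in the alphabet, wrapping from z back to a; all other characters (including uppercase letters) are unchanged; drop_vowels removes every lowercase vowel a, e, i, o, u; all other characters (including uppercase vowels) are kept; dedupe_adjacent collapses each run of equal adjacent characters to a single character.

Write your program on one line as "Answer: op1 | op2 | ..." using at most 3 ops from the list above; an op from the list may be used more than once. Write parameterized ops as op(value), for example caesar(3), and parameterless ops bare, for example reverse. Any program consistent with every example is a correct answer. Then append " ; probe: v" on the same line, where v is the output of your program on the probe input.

dedupe_adjacent | caesar(24) ; probe: "fjndxnexhl"

Check, running the answer program on each example:
  "xcu" -> "xcu" -> "vas"
  "vgvgiva" -> "vgvgiva" -> "tetegty"
  "owyjv" -> "owyjv" -> "muwht"
  "cpchl" -> "cpchl" -> "anafj"
  "fkchks" -> "fkchks" -> "diafiq"
  "zniurdqq" -> "zniurdq" -> "xlgspbo"
  probe: "hlpfzpggzjn" -> "hlpfzpgzjn" -> "fjndxnexhl"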